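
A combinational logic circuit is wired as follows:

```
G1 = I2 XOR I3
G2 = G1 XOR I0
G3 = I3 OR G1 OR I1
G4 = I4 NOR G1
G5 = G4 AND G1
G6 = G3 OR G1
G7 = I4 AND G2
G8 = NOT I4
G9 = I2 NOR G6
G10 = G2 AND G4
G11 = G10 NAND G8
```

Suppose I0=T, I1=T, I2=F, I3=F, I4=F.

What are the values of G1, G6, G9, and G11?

G1 = F; G6 = T; G9 = F; G11 = F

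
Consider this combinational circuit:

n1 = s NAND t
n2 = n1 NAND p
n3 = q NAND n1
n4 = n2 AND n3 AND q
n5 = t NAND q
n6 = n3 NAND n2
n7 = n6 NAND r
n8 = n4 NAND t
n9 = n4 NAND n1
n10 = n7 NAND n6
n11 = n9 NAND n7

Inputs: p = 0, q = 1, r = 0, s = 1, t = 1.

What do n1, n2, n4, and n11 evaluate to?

n1 = s NAND t = 1 NAND 1 = 0
n2 = n1 NAND p = 0 NAND 0 = 1
n3 = q NAND n1 = 1 NAND 0 = 1
n4 = n2 AND n3 AND q = 1 AND 1 AND 1 = 1
n6 = n3 NAND n2 = 1 NAND 1 = 0
n7 = n6 NAND r = 0 NAND 0 = 1
n9 = n4 NAND n1 = 1 NAND 0 = 1
n11 = n9 NAND n7 = 1 NAND 1 = 0

n1 = 0; n2 = 1; n4 = 1; n11 = 0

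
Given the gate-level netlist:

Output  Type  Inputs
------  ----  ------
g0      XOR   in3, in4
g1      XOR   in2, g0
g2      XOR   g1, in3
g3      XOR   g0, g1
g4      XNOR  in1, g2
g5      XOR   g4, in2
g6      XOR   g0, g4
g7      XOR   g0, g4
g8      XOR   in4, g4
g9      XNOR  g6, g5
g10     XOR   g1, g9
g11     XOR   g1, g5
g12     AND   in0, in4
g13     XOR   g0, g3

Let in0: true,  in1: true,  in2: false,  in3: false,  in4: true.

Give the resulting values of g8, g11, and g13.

g8 = false; g11 = false; g13 = true

g0 = in3 XOR in4 = false XOR true = true
g1 = in2 XOR g0 = false XOR true = true
g2 = g1 XOR in3 = true XOR false = true
g3 = g0 XOR g1 = true XOR true = false
g4 = in1 XNOR g2 = true XNOR true = true
g5 = g4 XOR in2 = true XOR false = true
g8 = in4 XOR g4 = true XOR true = false
g11 = g1 XOR g5 = true XOR true = false
g13 = g0 XOR g3 = true XOR false = true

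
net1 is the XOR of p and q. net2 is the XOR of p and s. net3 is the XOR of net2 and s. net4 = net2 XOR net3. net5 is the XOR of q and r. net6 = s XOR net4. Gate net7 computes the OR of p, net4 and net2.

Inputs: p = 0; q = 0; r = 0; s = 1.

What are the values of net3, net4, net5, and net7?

net3 = 0, net4 = 1, net5 = 0, net7 = 1

net2 = p XOR s = 0 XOR 1 = 1
net3 = net2 XOR s = 1 XOR 1 = 0
net4 = net2 XOR net3 = 1 XOR 0 = 1
net5 = q XOR r = 0 XOR 0 = 0
net7 = p OR net4 OR net2 = 0 OR 1 OR 1 = 1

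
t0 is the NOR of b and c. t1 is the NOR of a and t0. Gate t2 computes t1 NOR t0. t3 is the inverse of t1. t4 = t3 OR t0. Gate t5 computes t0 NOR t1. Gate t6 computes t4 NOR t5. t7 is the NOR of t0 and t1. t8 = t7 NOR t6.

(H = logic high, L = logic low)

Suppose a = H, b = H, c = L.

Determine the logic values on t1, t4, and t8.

t0 = b NOR c = H NOR L = L
t1 = a NOR t0 = H NOR L = L
t3 = NOT t1 = NOT L = H
t4 = t3 OR t0 = H OR L = H
t5 = t0 NOR t1 = L NOR L = H
t6 = t4 NOR t5 = H NOR H = L
t7 = t0 NOR t1 = L NOR L = H
t8 = t7 NOR t6 = H NOR L = L

t1 = L, t4 = H, t8 = L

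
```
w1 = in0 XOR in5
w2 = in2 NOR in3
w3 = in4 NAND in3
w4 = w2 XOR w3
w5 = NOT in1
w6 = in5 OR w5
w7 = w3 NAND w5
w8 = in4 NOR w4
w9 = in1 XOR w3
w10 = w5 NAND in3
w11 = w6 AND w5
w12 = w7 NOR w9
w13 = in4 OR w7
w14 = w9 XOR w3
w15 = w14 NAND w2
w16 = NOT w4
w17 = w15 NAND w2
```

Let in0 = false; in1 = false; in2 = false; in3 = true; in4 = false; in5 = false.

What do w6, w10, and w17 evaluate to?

w6 = true; w10 = false; w17 = true

w2 = in2 NOR in3 = false NOR true = false
w3 = in4 NAND in3 = false NAND true = true
w5 = NOT in1 = NOT false = true
w6 = in5 OR w5 = false OR true = true
w9 = in1 XOR w3 = false XOR true = true
w10 = w5 NAND in3 = true NAND true = false
w14 = w9 XOR w3 = true XOR true = false
w15 = w14 NAND w2 = false NAND false = true
w17 = w15 NAND w2 = true NAND false = true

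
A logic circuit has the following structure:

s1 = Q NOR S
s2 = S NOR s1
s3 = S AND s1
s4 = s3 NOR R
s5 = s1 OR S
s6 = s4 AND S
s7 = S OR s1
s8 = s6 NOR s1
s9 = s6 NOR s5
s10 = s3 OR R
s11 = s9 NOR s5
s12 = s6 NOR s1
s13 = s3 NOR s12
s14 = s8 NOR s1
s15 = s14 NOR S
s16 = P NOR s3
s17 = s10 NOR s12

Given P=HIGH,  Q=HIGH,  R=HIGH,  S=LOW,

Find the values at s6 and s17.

s6 = LOW; s17 = LOW

s1 = Q NOR S = HIGH NOR LOW = LOW
s3 = S AND s1 = LOW AND LOW = LOW
s4 = s3 NOR R = LOW NOR HIGH = LOW
s6 = s4 AND S = LOW AND LOW = LOW
s10 = s3 OR R = LOW OR HIGH = HIGH
s12 = s6 NOR s1 = LOW NOR LOW = HIGH
s17 = s10 NOR s12 = HIGH NOR HIGH = LOW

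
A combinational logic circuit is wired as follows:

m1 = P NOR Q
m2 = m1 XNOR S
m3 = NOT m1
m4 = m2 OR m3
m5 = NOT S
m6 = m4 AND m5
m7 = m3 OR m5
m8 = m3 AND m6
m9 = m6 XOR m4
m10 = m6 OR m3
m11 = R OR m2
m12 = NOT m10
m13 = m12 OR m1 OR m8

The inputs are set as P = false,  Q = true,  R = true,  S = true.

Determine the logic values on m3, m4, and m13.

m1 = P NOR Q = false NOR true = false
m2 = m1 XNOR S = false XNOR true = false
m3 = NOT m1 = NOT false = true
m4 = m2 OR m3 = false OR true = true
m5 = NOT S = NOT true = false
m6 = m4 AND m5 = true AND false = false
m8 = m3 AND m6 = true AND false = false
m10 = m6 OR m3 = false OR true = true
m12 = NOT m10 = NOT true = false
m13 = m12 OR m1 OR m8 = false OR false OR false = false

m3 = true, m4 = true, m13 = false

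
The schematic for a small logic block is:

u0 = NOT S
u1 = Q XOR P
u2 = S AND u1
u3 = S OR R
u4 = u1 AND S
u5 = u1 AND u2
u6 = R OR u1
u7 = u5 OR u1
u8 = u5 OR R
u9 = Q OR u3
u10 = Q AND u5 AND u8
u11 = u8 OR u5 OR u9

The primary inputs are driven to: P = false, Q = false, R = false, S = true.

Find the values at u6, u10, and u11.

u6 = false, u10 = false, u11 = true

u1 = Q XOR P = false XOR false = false
u2 = S AND u1 = true AND false = false
u3 = S OR R = true OR false = true
u5 = u1 AND u2 = false AND false = false
u6 = R OR u1 = false OR false = false
u8 = u5 OR R = false OR false = false
u9 = Q OR u3 = false OR true = true
u10 = Q AND u5 AND u8 = false AND false AND false = false
u11 = u8 OR u5 OR u9 = false OR false OR true = true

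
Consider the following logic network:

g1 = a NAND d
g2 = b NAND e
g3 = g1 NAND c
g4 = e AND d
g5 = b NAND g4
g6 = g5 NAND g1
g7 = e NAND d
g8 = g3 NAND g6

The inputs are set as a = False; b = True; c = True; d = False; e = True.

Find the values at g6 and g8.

g6 = False  g8 = True

g1 = a NAND d = False NAND False = True
g3 = g1 NAND c = True NAND True = False
g4 = e AND d = True AND False = False
g5 = b NAND g4 = True NAND False = True
g6 = g5 NAND g1 = True NAND True = False
g8 = g3 NAND g6 = False NAND False = True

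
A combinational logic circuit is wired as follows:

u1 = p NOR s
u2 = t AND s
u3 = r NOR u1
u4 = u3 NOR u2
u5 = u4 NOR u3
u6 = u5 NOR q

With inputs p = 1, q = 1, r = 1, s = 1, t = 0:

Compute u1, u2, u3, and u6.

u1 = 0, u2 = 0, u3 = 0, u6 = 0

u1 = p NOR s = 1 NOR 1 = 0
u2 = t AND s = 0 AND 1 = 0
u3 = r NOR u1 = 1 NOR 0 = 0
u4 = u3 NOR u2 = 0 NOR 0 = 1
u5 = u4 NOR u3 = 1 NOR 0 = 0
u6 = u5 NOR q = 0 NOR 1 = 0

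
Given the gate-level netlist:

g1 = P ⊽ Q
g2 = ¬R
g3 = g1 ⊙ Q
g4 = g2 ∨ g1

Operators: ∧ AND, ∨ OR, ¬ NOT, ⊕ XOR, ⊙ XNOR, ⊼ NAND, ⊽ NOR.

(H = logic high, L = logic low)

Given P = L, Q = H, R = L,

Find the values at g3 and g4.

g1 = P NOR Q = L NOR H = L
g2 = NOT R = NOT L = H
g3 = g1 XNOR Q = L XNOR H = L
g4 = g2 OR g1 = H OR L = H

g3 = L, g4 = H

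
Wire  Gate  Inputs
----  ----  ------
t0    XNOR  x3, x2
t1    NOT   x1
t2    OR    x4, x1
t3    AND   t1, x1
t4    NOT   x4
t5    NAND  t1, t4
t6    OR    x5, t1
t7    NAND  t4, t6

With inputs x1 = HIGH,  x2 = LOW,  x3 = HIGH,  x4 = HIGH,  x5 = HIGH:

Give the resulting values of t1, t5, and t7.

t1 = LOW  t5 = HIGH  t7 = HIGH

t1 = NOT x1 = NOT HIGH = LOW
t4 = NOT x4 = NOT HIGH = LOW
t5 = t1 NAND t4 = LOW NAND LOW = HIGH
t6 = x5 OR t1 = HIGH OR LOW = HIGH
t7 = t4 NAND t6 = LOW NAND HIGH = HIGH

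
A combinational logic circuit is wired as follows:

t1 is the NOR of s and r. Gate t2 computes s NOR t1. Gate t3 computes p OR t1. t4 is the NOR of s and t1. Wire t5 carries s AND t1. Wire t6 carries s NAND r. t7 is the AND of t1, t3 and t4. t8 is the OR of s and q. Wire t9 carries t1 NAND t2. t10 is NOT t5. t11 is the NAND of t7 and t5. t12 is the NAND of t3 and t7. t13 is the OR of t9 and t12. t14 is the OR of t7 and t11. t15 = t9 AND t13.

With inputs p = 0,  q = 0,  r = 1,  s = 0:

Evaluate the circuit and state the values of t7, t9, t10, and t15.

t1 = s NOR r = 0 NOR 1 = 0
t2 = s NOR t1 = 0 NOR 0 = 1
t3 = p OR t1 = 0 OR 0 = 0
t4 = s NOR t1 = 0 NOR 0 = 1
t5 = s AND t1 = 0 AND 0 = 0
t7 = t1 AND t3 AND t4 = 0 AND 0 AND 1 = 0
t9 = t1 NAND t2 = 0 NAND 1 = 1
t10 = NOT t5 = NOT 0 = 1
t12 = t3 NAND t7 = 0 NAND 0 = 1
t13 = t9 OR t12 = 1 OR 1 = 1
t15 = t9 AND t13 = 1 AND 1 = 1

t7 = 0, t9 = 1, t10 = 1, t15 = 1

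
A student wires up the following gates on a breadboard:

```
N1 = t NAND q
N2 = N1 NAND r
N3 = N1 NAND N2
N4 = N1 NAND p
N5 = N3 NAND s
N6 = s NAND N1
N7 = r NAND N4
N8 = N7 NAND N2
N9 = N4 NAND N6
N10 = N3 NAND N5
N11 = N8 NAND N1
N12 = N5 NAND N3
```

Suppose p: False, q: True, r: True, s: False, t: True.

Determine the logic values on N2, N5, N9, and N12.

N1 = t NAND q = True NAND True = False
N2 = N1 NAND r = False NAND True = True
N3 = N1 NAND N2 = False NAND True = True
N4 = N1 NAND p = False NAND False = True
N5 = N3 NAND s = True NAND False = True
N6 = s NAND N1 = False NAND False = True
N9 = N4 NAND N6 = True NAND True = False
N12 = N5 NAND N3 = True NAND True = False

N2 = True, N5 = True, N9 = False, N12 = False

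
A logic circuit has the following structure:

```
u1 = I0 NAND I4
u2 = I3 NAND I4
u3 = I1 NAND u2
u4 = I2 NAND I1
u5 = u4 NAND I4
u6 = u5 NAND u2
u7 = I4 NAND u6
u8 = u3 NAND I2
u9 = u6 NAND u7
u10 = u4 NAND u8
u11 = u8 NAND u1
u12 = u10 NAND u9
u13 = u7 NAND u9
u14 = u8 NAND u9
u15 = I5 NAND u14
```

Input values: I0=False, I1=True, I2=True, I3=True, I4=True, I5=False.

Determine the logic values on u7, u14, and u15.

u7 = False  u14 = True  u15 = True

u2 = I3 NAND I4 = True NAND True = False
u3 = I1 NAND u2 = True NAND False = True
u4 = I2 NAND I1 = True NAND True = False
u5 = u4 NAND I4 = False NAND True = True
u6 = u5 NAND u2 = True NAND False = True
u7 = I4 NAND u6 = True NAND True = False
u8 = u3 NAND I2 = True NAND True = False
u9 = u6 NAND u7 = True NAND False = True
u14 = u8 NAND u9 = False NAND True = True
u15 = I5 NAND u14 = False NAND True = True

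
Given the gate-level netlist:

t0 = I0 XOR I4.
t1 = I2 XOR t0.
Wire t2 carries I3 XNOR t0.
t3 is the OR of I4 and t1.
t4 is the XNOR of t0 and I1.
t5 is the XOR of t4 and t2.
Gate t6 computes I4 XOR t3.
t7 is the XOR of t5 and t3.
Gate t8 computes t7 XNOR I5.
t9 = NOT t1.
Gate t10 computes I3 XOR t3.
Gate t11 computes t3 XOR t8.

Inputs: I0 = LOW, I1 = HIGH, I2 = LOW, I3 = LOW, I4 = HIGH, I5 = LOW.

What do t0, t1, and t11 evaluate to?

t0 = HIGH; t1 = HIGH; t11 = LOW

t0 = I0 XOR I4 = LOW XOR HIGH = HIGH
t1 = I2 XOR t0 = LOW XOR HIGH = HIGH
t2 = I3 XNOR t0 = LOW XNOR HIGH = LOW
t3 = I4 OR t1 = HIGH OR HIGH = HIGH
t4 = t0 XNOR I1 = HIGH XNOR HIGH = HIGH
t5 = t4 XOR t2 = HIGH XOR LOW = HIGH
t7 = t5 XOR t3 = HIGH XOR HIGH = LOW
t8 = t7 XNOR I5 = LOW XNOR LOW = HIGH
t11 = t3 XOR t8 = HIGH XOR HIGH = LOW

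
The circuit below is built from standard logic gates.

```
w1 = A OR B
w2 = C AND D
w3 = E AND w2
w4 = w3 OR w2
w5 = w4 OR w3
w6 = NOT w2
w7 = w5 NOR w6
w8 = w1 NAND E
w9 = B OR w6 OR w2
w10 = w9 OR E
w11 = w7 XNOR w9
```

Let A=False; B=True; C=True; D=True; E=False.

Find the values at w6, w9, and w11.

w2 = C AND D = True AND True = True
w3 = E AND w2 = False AND True = False
w4 = w3 OR w2 = False OR True = True
w5 = w4 OR w3 = True OR False = True
w6 = NOT w2 = NOT True = False
w7 = w5 NOR w6 = True NOR False = False
w9 = B OR w6 OR w2 = True OR False OR True = True
w11 = w7 XNOR w9 = False XNOR True = False

w6 = False  w9 = True  w11 = False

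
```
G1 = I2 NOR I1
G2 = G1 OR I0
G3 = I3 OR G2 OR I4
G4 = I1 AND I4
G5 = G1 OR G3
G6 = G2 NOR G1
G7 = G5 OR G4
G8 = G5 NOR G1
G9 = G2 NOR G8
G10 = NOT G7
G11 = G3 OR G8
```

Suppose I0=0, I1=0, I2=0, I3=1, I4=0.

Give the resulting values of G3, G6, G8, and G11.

G1 = I2 NOR I1 = 0 NOR 0 = 1
G2 = G1 OR I0 = 1 OR 0 = 1
G3 = I3 OR G2 OR I4 = 1 OR 1 OR 0 = 1
G5 = G1 OR G3 = 1 OR 1 = 1
G6 = G2 NOR G1 = 1 NOR 1 = 0
G8 = G5 NOR G1 = 1 NOR 1 = 0
G11 = G3 OR G8 = 1 OR 0 = 1

G3 = 1  G6 = 0  G8 = 0  G11 = 1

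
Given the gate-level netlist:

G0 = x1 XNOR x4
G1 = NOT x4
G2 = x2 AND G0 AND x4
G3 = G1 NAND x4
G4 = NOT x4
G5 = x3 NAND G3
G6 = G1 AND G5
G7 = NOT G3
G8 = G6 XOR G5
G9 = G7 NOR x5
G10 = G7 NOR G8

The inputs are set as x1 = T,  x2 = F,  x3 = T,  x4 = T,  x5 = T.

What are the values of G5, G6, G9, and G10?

G1 = NOT x4 = NOT T = F
G3 = G1 NAND x4 = F NAND T = T
G5 = x3 NAND G3 = T NAND T = F
G6 = G1 AND G5 = F AND F = F
G7 = NOT G3 = NOT T = F
G8 = G6 XOR G5 = F XOR F = F
G9 = G7 NOR x5 = F NOR T = F
G10 = G7 NOR G8 = F NOR F = T

G5 = F, G6 = F, G9 = F, G10 = T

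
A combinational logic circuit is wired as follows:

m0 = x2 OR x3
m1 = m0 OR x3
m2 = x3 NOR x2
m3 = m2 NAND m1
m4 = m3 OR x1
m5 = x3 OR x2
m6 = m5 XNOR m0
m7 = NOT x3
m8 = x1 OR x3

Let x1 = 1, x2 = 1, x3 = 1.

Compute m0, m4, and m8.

m0 = x2 OR x3 = 1 OR 1 = 1
m1 = m0 OR x3 = 1 OR 1 = 1
m2 = x3 NOR x2 = 1 NOR 1 = 0
m3 = m2 NAND m1 = 0 NAND 1 = 1
m4 = m3 OR x1 = 1 OR 1 = 1
m8 = x1 OR x3 = 1 OR 1 = 1

m0 = 1, m4 = 1, m8 = 1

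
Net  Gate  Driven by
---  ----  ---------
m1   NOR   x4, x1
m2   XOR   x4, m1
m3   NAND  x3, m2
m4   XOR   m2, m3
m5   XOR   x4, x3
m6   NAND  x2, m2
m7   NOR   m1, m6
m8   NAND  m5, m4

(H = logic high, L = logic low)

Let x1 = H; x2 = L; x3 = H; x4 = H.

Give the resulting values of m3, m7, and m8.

m3 = L, m7 = L, m8 = H

m1 = x4 NOR x1 = H NOR H = L
m2 = x4 XOR m1 = H XOR L = H
m3 = x3 NAND m2 = H NAND H = L
m4 = m2 XOR m3 = H XOR L = H
m5 = x4 XOR x3 = H XOR H = L
m6 = x2 NAND m2 = L NAND H = H
m7 = m1 NOR m6 = L NOR H = L
m8 = m5 NAND m4 = L NAND H = H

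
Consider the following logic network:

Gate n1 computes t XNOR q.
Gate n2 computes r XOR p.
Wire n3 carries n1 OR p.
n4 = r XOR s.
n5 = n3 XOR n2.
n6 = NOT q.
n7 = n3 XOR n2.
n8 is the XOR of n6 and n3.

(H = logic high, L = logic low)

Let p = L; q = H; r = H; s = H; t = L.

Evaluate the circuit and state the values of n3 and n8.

n3 = L  n8 = L

n1 = t XNOR q = L XNOR H = L
n3 = n1 OR p = L OR L = L
n6 = NOT q = NOT H = L
n8 = n6 XOR n3 = L XOR L = L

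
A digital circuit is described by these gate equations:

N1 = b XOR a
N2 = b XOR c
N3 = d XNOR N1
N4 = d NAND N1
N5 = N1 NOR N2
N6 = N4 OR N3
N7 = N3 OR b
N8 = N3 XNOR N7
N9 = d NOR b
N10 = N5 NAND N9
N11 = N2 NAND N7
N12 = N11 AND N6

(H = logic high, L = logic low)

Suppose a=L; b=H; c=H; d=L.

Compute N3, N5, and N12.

N1 = b XOR a = H XOR L = H
N2 = b XOR c = H XOR H = L
N3 = d XNOR N1 = L XNOR H = L
N4 = d NAND N1 = L NAND H = H
N5 = N1 NOR N2 = H NOR L = L
N6 = N4 OR N3 = H OR L = H
N7 = N3 OR b = L OR H = H
N11 = N2 NAND N7 = L NAND H = H
N12 = N11 AND N6 = H AND H = H

N3 = L, N5 = L, N12 = H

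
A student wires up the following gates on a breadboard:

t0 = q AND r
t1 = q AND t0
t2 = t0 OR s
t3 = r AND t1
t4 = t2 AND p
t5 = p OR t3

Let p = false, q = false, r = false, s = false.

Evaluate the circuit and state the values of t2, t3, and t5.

t0 = q AND r = false AND false = false
t1 = q AND t0 = false AND false = false
t2 = t0 OR s = false OR false = false
t3 = r AND t1 = false AND false = false
t5 = p OR t3 = false OR false = false

t2 = false; t3 = false; t5 = false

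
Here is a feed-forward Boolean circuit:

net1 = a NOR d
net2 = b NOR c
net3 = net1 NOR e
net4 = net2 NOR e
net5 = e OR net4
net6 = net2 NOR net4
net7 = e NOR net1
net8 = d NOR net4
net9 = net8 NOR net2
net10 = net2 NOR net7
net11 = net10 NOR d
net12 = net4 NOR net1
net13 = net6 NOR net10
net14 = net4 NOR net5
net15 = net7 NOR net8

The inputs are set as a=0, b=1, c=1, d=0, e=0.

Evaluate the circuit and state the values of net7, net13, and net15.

net1 = a NOR d = 0 NOR 0 = 1
net2 = b NOR c = 1 NOR 1 = 0
net4 = net2 NOR e = 0 NOR 0 = 1
net6 = net2 NOR net4 = 0 NOR 1 = 0
net7 = e NOR net1 = 0 NOR 1 = 0
net8 = d NOR net4 = 0 NOR 1 = 0
net10 = net2 NOR net7 = 0 NOR 0 = 1
net13 = net6 NOR net10 = 0 NOR 1 = 0
net15 = net7 NOR net8 = 0 NOR 0 = 1

net7 = 0  net13 = 0  net15 = 1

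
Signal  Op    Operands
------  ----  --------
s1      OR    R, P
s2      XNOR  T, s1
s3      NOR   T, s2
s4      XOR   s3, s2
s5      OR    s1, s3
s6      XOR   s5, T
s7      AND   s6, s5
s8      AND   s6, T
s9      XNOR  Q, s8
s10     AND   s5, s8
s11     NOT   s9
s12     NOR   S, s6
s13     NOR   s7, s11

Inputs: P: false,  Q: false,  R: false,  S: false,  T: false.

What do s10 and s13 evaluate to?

s10 = false, s13 = true

s1 = R OR P = false OR false = false
s2 = T XNOR s1 = false XNOR false = true
s3 = T NOR s2 = false NOR true = false
s5 = s1 OR s3 = false OR false = false
s6 = s5 XOR T = false XOR false = false
s7 = s6 AND s5 = false AND false = false
s8 = s6 AND T = false AND false = false
s9 = Q XNOR s8 = false XNOR false = true
s10 = s5 AND s8 = false AND false = false
s11 = NOT s9 = NOT true = false
s13 = s7 NOR s11 = false NOR false = true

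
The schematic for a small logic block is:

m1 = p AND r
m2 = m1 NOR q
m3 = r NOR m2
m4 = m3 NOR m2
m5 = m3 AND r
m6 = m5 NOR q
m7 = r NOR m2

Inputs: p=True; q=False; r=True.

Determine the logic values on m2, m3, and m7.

m2 = False  m3 = False  m7 = False

m1 = p AND r = True AND True = True
m2 = m1 NOR q = True NOR False = False
m3 = r NOR m2 = True NOR False = False
m7 = r NOR m2 = True NOR False = False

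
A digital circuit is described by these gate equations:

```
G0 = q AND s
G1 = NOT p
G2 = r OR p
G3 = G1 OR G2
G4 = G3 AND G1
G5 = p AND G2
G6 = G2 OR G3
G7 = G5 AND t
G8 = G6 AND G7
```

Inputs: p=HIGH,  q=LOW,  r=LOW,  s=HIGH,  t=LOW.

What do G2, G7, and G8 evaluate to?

G1 = NOT p = NOT HIGH = LOW
G2 = r OR p = LOW OR HIGH = HIGH
G3 = G1 OR G2 = LOW OR HIGH = HIGH
G5 = p AND G2 = HIGH AND HIGH = HIGH
G6 = G2 OR G3 = HIGH OR HIGH = HIGH
G7 = G5 AND t = HIGH AND LOW = LOW
G8 = G6 AND G7 = HIGH AND LOW = LOW

G2 = HIGH, G7 = LOW, G8 = LOW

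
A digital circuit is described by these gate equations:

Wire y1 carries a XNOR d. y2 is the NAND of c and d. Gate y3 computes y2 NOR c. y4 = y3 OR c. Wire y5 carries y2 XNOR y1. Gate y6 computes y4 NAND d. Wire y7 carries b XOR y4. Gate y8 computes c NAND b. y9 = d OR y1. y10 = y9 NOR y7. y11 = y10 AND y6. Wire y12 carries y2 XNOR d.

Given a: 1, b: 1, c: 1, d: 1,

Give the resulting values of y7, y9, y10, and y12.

y7 = 0, y9 = 1, y10 = 0, y12 = 0

y1 = a XNOR d = 1 XNOR 1 = 1
y2 = c NAND d = 1 NAND 1 = 0
y3 = y2 NOR c = 0 NOR 1 = 0
y4 = y3 OR c = 0 OR 1 = 1
y7 = b XOR y4 = 1 XOR 1 = 0
y9 = d OR y1 = 1 OR 1 = 1
y10 = y9 NOR y7 = 1 NOR 0 = 0
y12 = y2 XNOR d = 0 XNOR 1 = 0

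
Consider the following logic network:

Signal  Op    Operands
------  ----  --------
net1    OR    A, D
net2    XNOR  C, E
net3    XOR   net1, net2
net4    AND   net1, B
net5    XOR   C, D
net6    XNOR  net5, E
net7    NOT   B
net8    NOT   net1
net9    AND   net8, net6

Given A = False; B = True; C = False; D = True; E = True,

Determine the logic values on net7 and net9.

net1 = A OR D = False OR True = True
net5 = C XOR D = False XOR True = True
net6 = net5 XNOR E = True XNOR True = True
net7 = NOT B = NOT True = False
net8 = NOT net1 = NOT True = False
net9 = net8 AND net6 = False AND True = False

net7 = False, net9 = False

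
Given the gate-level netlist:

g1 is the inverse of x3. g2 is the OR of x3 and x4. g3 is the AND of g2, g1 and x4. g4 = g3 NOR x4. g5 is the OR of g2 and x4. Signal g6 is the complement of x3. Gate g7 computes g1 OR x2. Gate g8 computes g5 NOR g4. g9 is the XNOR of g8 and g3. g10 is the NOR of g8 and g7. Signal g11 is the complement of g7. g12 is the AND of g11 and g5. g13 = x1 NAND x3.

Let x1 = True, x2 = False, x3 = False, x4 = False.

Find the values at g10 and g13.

g10 = False, g13 = True

g1 = NOT x3 = NOT False = True
g2 = x3 OR x4 = False OR False = False
g3 = g2 AND g1 AND x4 = False AND True AND False = False
g4 = g3 NOR x4 = False NOR False = True
g5 = g2 OR x4 = False OR False = False
g7 = g1 OR x2 = True OR False = True
g8 = g5 NOR g4 = False NOR True = False
g10 = g8 NOR g7 = False NOR True = False
g13 = x1 NAND x3 = True NAND False = True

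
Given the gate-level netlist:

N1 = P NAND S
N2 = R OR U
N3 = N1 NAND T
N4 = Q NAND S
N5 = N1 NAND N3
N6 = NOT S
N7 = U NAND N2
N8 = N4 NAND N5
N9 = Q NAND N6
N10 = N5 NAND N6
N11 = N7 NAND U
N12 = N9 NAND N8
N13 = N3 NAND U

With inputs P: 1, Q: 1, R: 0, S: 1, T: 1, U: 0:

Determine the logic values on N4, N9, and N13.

N1 = P NAND S = 1 NAND 1 = 0
N3 = N1 NAND T = 0 NAND 1 = 1
N4 = Q NAND S = 1 NAND 1 = 0
N6 = NOT S = NOT 1 = 0
N9 = Q NAND N6 = 1 NAND 0 = 1
N13 = N3 NAND U = 1 NAND 0 = 1

N4 = 0  N9 = 1  N13 = 1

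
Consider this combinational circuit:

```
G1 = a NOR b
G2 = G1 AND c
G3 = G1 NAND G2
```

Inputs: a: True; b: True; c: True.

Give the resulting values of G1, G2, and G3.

G1 = False; G2 = False; G3 = True

G1 = a NOR b = True NOR True = False
G2 = G1 AND c = False AND True = False
G3 = G1 NAND G2 = False NAND False = True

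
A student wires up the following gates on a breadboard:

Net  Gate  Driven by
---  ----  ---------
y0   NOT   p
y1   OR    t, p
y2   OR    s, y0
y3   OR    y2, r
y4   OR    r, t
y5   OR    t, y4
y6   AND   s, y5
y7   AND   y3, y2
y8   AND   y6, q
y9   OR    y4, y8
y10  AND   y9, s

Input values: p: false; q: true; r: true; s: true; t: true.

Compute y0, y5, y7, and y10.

y0 = true, y5 = true, y7 = true, y10 = true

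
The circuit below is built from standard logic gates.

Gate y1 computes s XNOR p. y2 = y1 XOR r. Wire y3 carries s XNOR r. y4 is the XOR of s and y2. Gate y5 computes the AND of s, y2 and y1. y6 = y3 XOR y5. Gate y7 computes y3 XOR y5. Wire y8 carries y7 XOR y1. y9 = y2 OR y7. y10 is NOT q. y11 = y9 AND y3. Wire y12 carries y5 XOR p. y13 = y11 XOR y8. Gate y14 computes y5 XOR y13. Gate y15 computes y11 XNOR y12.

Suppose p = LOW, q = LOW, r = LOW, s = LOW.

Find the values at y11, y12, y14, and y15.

y11 = HIGH, y12 = LOW, y14 = HIGH, y15 = LOW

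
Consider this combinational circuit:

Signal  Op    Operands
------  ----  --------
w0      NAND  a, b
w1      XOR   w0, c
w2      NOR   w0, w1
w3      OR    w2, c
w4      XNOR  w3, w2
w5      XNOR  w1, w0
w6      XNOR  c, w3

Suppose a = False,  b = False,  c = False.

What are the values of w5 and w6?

w5 = True, w6 = True

w0 = a NAND b = False NAND False = True
w1 = w0 XOR c = True XOR False = True
w2 = w0 NOR w1 = True NOR True = False
w3 = w2 OR c = False OR False = False
w5 = w1 XNOR w0 = True XNOR True = True
w6 = c XNOR w3 = False XNOR False = True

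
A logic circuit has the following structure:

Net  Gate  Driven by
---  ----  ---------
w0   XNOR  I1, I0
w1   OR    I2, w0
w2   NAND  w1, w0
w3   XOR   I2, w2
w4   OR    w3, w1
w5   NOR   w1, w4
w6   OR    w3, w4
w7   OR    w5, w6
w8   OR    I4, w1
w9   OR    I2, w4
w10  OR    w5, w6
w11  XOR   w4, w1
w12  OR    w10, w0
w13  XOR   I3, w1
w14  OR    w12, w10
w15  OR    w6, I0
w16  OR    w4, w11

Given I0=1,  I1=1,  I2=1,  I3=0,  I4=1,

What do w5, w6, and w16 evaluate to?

w0 = I1 XNOR I0 = 1 XNOR 1 = 1
w1 = I2 OR w0 = 1 OR 1 = 1
w2 = w1 NAND w0 = 1 NAND 1 = 0
w3 = I2 XOR w2 = 1 XOR 0 = 1
w4 = w3 OR w1 = 1 OR 1 = 1
w5 = w1 NOR w4 = 1 NOR 1 = 0
w6 = w3 OR w4 = 1 OR 1 = 1
w11 = w4 XOR w1 = 1 XOR 1 = 0
w16 = w4 OR w11 = 1 OR 0 = 1

w5 = 0  w6 = 1  w16 = 1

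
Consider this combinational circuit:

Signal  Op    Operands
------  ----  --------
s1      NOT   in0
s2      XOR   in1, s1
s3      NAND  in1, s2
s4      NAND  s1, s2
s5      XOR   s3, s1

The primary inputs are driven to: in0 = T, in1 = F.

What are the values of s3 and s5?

s1 = NOT in0 = NOT T = F
s2 = in1 XOR s1 = F XOR F = F
s3 = in1 NAND s2 = F NAND F = T
s5 = s3 XOR s1 = T XOR F = T

s3 = T  s5 = T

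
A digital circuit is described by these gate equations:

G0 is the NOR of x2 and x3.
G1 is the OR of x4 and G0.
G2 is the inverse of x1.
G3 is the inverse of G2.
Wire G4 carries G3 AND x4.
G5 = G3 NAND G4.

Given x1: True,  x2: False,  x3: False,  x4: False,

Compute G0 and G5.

G0 = True  G5 = True

G0 = x2 NOR x3 = False NOR False = True
G2 = NOT x1 = NOT True = False
G3 = NOT G2 = NOT False = True
G4 = G3 AND x4 = True AND False = False
G5 = G3 NAND G4 = True NAND False = True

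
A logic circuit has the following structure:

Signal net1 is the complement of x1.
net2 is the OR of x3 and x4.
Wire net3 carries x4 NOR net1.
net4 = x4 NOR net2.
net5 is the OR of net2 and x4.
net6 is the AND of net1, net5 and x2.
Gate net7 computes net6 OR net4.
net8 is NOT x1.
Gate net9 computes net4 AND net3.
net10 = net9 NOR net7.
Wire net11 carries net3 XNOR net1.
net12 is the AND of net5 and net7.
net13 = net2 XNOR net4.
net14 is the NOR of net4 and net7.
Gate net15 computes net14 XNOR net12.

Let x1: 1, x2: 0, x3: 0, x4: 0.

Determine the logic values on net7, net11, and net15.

net1 = NOT x1 = NOT 1 = 0
net2 = x3 OR x4 = 0 OR 0 = 0
net3 = x4 NOR net1 = 0 NOR 0 = 1
net4 = x4 NOR net2 = 0 NOR 0 = 1
net5 = net2 OR x4 = 0 OR 0 = 0
net6 = net1 AND net5 AND x2 = 0 AND 0 AND 0 = 0
net7 = net6 OR net4 = 0 OR 1 = 1
net11 = net3 XNOR net1 = 1 XNOR 0 = 0
net12 = net5 AND net7 = 0 AND 1 = 0
net14 = net4 NOR net7 = 1 NOR 1 = 0
net15 = net14 XNOR net12 = 0 XNOR 0 = 1

net7 = 1, net11 = 0, net15 = 1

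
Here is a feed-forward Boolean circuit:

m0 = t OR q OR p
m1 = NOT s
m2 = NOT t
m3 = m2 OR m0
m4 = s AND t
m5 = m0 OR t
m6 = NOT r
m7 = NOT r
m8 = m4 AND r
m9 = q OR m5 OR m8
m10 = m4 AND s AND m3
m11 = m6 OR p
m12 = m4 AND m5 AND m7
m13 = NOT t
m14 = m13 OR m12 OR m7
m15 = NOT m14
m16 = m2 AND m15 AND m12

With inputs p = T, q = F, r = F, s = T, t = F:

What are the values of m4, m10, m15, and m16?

m0 = t OR q OR p = F OR F OR T = T
m2 = NOT t = NOT F = T
m3 = m2 OR m0 = T OR T = T
m4 = s AND t = T AND F = F
m5 = m0 OR t = T OR F = T
m7 = NOT r = NOT F = T
m10 = m4 AND s AND m3 = F AND T AND T = F
m12 = m4 AND m5 AND m7 = F AND T AND T = F
m13 = NOT t = NOT F = T
m14 = m13 OR m12 OR m7 = T OR F OR T = T
m15 = NOT m14 = NOT T = F
m16 = m2 AND m15 AND m12 = T AND F AND F = F

m4 = F; m10 = F; m15 = F; m16 = F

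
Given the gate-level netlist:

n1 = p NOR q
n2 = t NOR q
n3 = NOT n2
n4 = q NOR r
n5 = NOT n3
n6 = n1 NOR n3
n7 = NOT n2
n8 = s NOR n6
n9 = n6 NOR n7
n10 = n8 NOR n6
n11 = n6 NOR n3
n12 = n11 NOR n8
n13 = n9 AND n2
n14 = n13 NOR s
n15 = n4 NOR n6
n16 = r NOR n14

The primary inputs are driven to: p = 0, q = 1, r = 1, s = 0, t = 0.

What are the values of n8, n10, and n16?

n8 = 1, n10 = 0, n16 = 0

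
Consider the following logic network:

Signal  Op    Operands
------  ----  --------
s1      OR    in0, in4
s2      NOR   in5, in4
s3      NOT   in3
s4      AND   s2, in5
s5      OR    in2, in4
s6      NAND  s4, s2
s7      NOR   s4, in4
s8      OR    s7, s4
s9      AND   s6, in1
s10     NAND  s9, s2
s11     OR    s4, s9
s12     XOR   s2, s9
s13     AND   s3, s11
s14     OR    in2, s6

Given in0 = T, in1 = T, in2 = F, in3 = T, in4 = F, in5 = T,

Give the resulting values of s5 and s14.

s5 = F; s14 = T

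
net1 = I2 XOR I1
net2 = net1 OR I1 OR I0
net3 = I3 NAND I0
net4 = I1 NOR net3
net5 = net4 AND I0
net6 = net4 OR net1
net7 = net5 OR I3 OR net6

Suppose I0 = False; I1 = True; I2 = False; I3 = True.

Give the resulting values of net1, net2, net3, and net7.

net1 = True, net2 = True, net3 = True, net7 = True

net1 = I2 XOR I1 = False XOR True = True
net2 = net1 OR I1 OR I0 = True OR True OR False = True
net3 = I3 NAND I0 = True NAND False = True
net4 = I1 NOR net3 = True NOR True = False
net5 = net4 AND I0 = False AND False = False
net6 = net4 OR net1 = False OR True = True
net7 = net5 OR I3 OR net6 = False OR True OR True = True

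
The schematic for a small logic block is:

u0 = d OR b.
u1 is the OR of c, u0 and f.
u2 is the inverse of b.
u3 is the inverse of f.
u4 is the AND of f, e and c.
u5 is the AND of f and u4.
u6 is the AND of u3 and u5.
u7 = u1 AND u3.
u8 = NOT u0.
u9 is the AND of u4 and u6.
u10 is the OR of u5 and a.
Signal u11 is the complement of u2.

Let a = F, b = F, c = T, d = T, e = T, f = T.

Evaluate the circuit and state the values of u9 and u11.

u9 = F; u11 = F

u2 = NOT b = NOT F = T
u3 = NOT f = NOT T = F
u4 = f AND e AND c = T AND T AND T = T
u5 = f AND u4 = T AND T = T
u6 = u3 AND u5 = F AND T = F
u9 = u4 AND u6 = T AND F = F
u11 = NOT u2 = NOT T = F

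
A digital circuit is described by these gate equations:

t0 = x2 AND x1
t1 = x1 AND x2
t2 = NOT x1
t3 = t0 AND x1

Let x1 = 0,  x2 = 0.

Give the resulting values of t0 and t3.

t0 = x2 AND x1 = 0 AND 0 = 0
t3 = t0 AND x1 = 0 AND 0 = 0

t0 = 0  t3 = 0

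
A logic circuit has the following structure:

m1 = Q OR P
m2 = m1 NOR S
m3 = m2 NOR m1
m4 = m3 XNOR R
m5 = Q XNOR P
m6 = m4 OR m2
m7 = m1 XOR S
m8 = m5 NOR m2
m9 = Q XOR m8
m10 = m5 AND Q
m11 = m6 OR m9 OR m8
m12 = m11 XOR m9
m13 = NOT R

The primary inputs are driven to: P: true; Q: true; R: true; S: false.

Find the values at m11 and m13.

m1 = Q OR P = true OR true = true
m2 = m1 NOR S = true NOR false = false
m3 = m2 NOR m1 = false NOR true = false
m4 = m3 XNOR R = false XNOR true = false
m5 = Q XNOR P = true XNOR true = true
m6 = m4 OR m2 = false OR false = false
m8 = m5 NOR m2 = true NOR false = false
m9 = Q XOR m8 = true XOR false = true
m11 = m6 OR m9 OR m8 = false OR true OR false = true
m13 = NOT R = NOT true = false

m11 = true, m13 = false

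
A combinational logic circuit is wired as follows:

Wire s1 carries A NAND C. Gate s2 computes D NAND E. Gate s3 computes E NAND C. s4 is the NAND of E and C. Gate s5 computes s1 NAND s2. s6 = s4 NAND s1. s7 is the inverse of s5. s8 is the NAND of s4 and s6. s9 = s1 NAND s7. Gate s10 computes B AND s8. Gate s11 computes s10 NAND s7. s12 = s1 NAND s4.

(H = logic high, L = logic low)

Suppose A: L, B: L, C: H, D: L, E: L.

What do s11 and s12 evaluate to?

s11 = H, s12 = L

s1 = A NAND C = L NAND H = H
s2 = D NAND E = L NAND L = H
s4 = E NAND C = L NAND H = H
s5 = s1 NAND s2 = H NAND H = L
s6 = s4 NAND s1 = H NAND H = L
s7 = NOT s5 = NOT L = H
s8 = s4 NAND s6 = H NAND L = H
s10 = B AND s8 = L AND H = L
s11 = s10 NAND s7 = L NAND H = H
s12 = s1 NAND s4 = H NAND H = L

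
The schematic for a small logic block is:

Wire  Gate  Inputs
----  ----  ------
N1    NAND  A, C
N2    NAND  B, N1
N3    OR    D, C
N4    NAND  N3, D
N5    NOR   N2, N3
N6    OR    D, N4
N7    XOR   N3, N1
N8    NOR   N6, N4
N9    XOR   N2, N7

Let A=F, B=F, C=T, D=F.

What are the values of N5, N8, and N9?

N5 = F, N8 = F, N9 = T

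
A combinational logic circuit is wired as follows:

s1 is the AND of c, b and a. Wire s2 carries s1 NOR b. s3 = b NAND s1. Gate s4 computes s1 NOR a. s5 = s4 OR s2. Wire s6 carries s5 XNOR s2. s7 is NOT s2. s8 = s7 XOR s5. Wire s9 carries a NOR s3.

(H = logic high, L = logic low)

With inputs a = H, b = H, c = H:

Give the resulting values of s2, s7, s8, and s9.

s2 = L, s7 = H, s8 = H, s9 = L

s1 = c AND b AND a = H AND H AND H = H
s2 = s1 NOR b = H NOR H = L
s3 = b NAND s1 = H NAND H = L
s4 = s1 NOR a = H NOR H = L
s5 = s4 OR s2 = L OR L = L
s7 = NOT s2 = NOT L = H
s8 = s7 XOR s5 = H XOR L = H
s9 = a NOR s3 = H NOR L = L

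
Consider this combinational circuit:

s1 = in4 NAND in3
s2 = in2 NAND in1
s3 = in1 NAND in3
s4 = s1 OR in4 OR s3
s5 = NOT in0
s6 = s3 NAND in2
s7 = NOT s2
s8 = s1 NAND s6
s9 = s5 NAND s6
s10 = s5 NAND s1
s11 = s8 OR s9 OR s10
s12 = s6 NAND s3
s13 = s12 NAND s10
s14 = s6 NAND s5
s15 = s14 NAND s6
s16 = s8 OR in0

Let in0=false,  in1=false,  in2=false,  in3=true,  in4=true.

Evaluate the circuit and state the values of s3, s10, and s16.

s3 = true; s10 = true; s16 = true

s1 = in4 NAND in3 = true NAND true = false
s3 = in1 NAND in3 = false NAND true = true
s5 = NOT in0 = NOT false = true
s6 = s3 NAND in2 = true NAND false = true
s8 = s1 NAND s6 = false NAND true = true
s10 = s5 NAND s1 = true NAND false = true
s16 = s8 OR in0 = true OR false = true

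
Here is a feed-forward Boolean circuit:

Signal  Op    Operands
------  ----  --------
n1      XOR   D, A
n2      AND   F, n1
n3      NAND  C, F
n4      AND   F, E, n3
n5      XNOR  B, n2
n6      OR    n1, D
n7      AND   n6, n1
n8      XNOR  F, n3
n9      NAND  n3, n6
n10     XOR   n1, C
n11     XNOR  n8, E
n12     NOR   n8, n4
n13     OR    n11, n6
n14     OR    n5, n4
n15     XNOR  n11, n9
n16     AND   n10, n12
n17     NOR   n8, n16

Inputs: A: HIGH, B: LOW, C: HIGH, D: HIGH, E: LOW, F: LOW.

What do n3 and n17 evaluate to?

n3 = HIGH; n17 = LOW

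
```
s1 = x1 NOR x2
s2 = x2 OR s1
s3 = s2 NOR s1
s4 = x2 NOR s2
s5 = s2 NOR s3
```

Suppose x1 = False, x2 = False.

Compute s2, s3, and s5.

s2 = True, s3 = False, s5 = False

s1 = x1 NOR x2 = False NOR False = True
s2 = x2 OR s1 = False OR True = True
s3 = s2 NOR s1 = True NOR True = False
s5 = s2 NOR s3 = True NOR False = False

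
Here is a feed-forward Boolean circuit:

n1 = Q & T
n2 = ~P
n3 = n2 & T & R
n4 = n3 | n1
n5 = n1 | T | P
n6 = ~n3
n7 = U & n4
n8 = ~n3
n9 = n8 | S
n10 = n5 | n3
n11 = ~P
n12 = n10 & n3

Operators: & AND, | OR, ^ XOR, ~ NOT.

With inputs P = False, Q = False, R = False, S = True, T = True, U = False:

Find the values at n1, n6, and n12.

n1 = False, n6 = True, n12 = False

n1 = Q AND T = False AND True = False
n2 = NOT P = NOT False = True
n3 = n2 AND T AND R = True AND True AND False = False
n5 = n1 OR T OR P = False OR True OR False = True
n6 = NOT n3 = NOT False = True
n10 = n5 OR n3 = True OR False = True
n12 = n10 AND n3 = True AND False = False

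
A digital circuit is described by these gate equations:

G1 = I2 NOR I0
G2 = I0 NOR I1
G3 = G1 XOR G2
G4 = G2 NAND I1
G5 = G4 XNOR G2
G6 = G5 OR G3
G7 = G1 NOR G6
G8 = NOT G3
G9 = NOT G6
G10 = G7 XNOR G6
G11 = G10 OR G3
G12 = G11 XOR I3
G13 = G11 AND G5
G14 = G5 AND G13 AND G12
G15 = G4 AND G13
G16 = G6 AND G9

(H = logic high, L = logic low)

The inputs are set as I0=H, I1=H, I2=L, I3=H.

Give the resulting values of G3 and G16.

G3 = L  G16 = L

G1 = I2 NOR I0 = L NOR H = L
G2 = I0 NOR I1 = H NOR H = L
G3 = G1 XOR G2 = L XOR L = L
G4 = G2 NAND I1 = L NAND H = H
G5 = G4 XNOR G2 = H XNOR L = L
G6 = G5 OR G3 = L OR L = L
G9 = NOT G6 = NOT L = H
G16 = G6 AND G9 = L AND H = L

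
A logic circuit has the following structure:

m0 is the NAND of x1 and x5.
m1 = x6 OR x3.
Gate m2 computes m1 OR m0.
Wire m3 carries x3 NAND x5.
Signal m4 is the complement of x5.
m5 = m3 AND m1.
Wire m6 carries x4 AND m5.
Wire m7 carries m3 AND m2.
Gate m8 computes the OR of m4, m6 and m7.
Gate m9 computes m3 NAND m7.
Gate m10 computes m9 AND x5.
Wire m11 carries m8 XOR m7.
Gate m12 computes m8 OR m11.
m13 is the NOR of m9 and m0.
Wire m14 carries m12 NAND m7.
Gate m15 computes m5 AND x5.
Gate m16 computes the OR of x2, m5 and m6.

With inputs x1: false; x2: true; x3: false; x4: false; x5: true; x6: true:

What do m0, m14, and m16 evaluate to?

m0 = true, m14 = false, m16 = true

m0 = x1 NAND x5 = false NAND true = true
m1 = x6 OR x3 = true OR false = true
m2 = m1 OR m0 = true OR true = true
m3 = x3 NAND x5 = false NAND true = true
m4 = NOT x5 = NOT true = false
m5 = m3 AND m1 = true AND true = true
m6 = x4 AND m5 = false AND true = false
m7 = m3 AND m2 = true AND true = true
m8 = m4 OR m6 OR m7 = false OR false OR true = true
m11 = m8 XOR m7 = true XOR true = false
m12 = m8 OR m11 = true OR false = true
m14 = m12 NAND m7 = true NAND true = false
m16 = x2 OR m5 OR m6 = true OR true OR false = true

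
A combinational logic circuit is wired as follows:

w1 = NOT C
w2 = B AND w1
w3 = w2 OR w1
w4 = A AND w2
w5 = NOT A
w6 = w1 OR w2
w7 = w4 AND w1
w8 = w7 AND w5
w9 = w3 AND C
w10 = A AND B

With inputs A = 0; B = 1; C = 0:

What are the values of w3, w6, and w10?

w3 = 1, w6 = 1, w10 = 0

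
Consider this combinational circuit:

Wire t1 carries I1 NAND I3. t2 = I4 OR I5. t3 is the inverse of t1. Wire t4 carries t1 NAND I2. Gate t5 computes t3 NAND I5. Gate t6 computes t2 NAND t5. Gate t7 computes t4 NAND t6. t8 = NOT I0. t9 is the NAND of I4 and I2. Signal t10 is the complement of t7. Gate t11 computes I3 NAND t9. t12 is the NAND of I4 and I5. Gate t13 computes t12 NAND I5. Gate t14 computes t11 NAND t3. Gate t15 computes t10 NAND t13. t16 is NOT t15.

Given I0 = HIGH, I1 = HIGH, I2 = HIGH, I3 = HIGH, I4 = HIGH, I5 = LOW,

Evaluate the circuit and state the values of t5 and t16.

t5 = HIGH; t16 = LOW

t1 = I1 NAND I3 = HIGH NAND HIGH = LOW
t2 = I4 OR I5 = HIGH OR LOW = HIGH
t3 = NOT t1 = NOT LOW = HIGH
t4 = t1 NAND I2 = LOW NAND HIGH = HIGH
t5 = t3 NAND I5 = HIGH NAND LOW = HIGH
t6 = t2 NAND t5 = HIGH NAND HIGH = LOW
t7 = t4 NAND t6 = HIGH NAND LOW = HIGH
t10 = NOT t7 = NOT HIGH = LOW
t12 = I4 NAND I5 = HIGH NAND LOW = HIGH
t13 = t12 NAND I5 = HIGH NAND LOW = HIGH
t15 = t10 NAND t13 = LOW NAND HIGH = HIGH
t16 = NOT t15 = NOT HIGH = LOW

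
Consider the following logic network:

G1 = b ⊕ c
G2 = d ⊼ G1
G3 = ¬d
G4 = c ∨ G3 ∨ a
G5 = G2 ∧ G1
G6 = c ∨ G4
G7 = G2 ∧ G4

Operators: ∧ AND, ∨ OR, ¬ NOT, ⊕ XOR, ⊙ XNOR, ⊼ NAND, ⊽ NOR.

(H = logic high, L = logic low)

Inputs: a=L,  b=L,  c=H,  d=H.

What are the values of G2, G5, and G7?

G1 = b XOR c = L XOR H = H
G2 = d NAND G1 = H NAND H = L
G3 = NOT d = NOT H = L
G4 = c OR G3 OR a = H OR L OR L = H
G5 = G2 AND G1 = L AND H = L
G7 = G2 AND G4 = L AND H = L

G2 = L, G5 = L, G7 = L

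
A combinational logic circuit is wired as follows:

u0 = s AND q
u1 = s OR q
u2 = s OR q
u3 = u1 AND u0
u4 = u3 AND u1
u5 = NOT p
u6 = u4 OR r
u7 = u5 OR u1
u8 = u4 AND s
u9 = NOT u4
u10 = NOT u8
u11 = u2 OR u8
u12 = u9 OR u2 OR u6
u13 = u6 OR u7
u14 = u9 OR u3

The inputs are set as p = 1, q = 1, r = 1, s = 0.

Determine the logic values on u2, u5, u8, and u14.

u0 = s AND q = 0 AND 1 = 0
u1 = s OR q = 0 OR 1 = 1
u2 = s OR q = 0 OR 1 = 1
u3 = u1 AND u0 = 1 AND 0 = 0
u4 = u3 AND u1 = 0 AND 1 = 0
u5 = NOT p = NOT 1 = 0
u8 = u4 AND s = 0 AND 0 = 0
u9 = NOT u4 = NOT 0 = 1
u14 = u9 OR u3 = 1 OR 0 = 1

u2 = 1, u5 = 0, u8 = 0, u14 = 1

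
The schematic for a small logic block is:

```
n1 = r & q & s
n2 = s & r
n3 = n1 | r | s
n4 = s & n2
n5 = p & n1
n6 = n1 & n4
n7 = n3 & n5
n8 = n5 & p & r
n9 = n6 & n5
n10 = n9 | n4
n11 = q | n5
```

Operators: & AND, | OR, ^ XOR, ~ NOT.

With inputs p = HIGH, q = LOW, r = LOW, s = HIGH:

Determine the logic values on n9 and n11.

n1 = r AND q AND s = LOW AND LOW AND HIGH = LOW
n2 = s AND r = HIGH AND LOW = LOW
n4 = s AND n2 = HIGH AND LOW = LOW
n5 = p AND n1 = HIGH AND LOW = LOW
n6 = n1 AND n4 = LOW AND LOW = LOW
n9 = n6 AND n5 = LOW AND LOW = LOW
n11 = q OR n5 = LOW OR LOW = LOW

n9 = LOW; n11 = LOW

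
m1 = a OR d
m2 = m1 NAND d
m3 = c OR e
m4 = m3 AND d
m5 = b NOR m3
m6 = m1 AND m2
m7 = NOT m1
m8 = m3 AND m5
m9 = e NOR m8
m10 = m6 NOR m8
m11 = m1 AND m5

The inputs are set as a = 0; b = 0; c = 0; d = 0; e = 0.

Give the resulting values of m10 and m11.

m10 = 1, m11 = 0

m1 = a OR d = 0 OR 0 = 0
m2 = m1 NAND d = 0 NAND 0 = 1
m3 = c OR e = 0 OR 0 = 0
m5 = b NOR m3 = 0 NOR 0 = 1
m6 = m1 AND m2 = 0 AND 1 = 0
m8 = m3 AND m5 = 0 AND 1 = 0
m10 = m6 NOR m8 = 0 NOR 0 = 1
m11 = m1 AND m5 = 0 AND 1 = 0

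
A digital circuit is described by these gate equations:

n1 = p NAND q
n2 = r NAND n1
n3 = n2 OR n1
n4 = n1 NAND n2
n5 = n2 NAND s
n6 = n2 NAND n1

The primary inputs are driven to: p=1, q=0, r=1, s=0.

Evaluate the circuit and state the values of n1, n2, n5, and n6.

n1 = 1; n2 = 0; n5 = 1; n6 = 1

n1 = p NAND q = 1 NAND 0 = 1
n2 = r NAND n1 = 1 NAND 1 = 0
n5 = n2 NAND s = 0 NAND 0 = 1
n6 = n2 NAND n1 = 0 NAND 1 = 1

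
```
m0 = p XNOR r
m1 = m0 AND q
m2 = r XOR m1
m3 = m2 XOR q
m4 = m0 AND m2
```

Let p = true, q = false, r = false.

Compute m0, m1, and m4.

m0 = p XNOR r = true XNOR false = false
m1 = m0 AND q = false AND false = false
m2 = r XOR m1 = false XOR false = false
m4 = m0 AND m2 = false AND false = false

m0 = false, m1 = false, m4 = false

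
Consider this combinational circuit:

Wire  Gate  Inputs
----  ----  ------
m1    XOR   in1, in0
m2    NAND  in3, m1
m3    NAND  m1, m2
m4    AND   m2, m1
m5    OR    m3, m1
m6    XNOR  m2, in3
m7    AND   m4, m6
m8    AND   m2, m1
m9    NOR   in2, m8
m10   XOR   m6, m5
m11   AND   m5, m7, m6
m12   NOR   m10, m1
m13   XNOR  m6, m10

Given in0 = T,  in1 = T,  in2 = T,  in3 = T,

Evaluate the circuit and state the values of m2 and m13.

m2 = T; m13 = F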